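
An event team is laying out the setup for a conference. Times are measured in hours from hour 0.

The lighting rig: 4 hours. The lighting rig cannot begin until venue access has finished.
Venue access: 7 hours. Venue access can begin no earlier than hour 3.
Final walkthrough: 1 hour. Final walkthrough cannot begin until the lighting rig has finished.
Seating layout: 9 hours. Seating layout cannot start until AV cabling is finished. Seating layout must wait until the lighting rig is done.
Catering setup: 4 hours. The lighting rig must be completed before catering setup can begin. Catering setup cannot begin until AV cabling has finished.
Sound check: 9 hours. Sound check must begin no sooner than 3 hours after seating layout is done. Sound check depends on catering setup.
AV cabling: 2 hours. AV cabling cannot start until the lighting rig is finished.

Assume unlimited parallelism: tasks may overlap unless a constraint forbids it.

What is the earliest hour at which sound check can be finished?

Venue access cannot begin until its own release at hour 3. It runs from hour 3 to 3 + 7 = hour 10.
The lighting rig waits on venue access (finishes hour 10), so it starts at hour 10 and finishes at 10 + 4 = hour 14.
AV cabling cannot begin until the lighting rig (finishes hour 14). It runs from hour 14 to 14 + 2 = hour 16.
Catering setup needs all of the lighting rig (finishes hour 14); AV cabling (finishes hour 16). That puts its earliest start at hour 16; it finishes at 16 + 4 = hour 20.
For seating layout: AV cabling (finishes hour 16); the lighting rig (finishes hour 14). Taking the maximum gives a start of hour 16, and it finishes at 16 + 9 = hour 25.
Sound check needs all of seating layout (finishes hour 25, plus 3-hour gap → hour 28); catering setup (finishes hour 20). That puts its earliest start at hour 28; it finishes at 28 + 9 = hour 37.

37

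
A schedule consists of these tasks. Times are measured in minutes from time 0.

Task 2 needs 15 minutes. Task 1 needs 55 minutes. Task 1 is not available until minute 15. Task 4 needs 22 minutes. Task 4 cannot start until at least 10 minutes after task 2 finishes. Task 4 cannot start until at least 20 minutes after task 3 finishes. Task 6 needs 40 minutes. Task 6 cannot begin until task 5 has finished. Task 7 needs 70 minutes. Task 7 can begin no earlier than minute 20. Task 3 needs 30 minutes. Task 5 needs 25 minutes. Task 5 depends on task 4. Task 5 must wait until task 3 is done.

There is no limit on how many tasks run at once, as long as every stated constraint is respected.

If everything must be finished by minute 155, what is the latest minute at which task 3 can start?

18

Task 6 must finish by minute 155; it takes 40 minutes, so it must start by 155 − 40 = minute 115.
Since task 6 (must start by minute 115) depends on it, task 5 must finish by minute 115. Backing off its 25-minute duration gives a latest start of minute 90.
Task 4 has to be done before task 5 (must start by minute 90). That means finishing by minute 90, i.e. starting by 90 − 22 = minute 68.
Task 3 feeds task 4 (must start by minute 68, minus 20-minute gap → minute 48); task 5 (must start by minute 90). Taking the minimum, task 3 must finish by minute 48 and start by 48 − 30 = minute 18.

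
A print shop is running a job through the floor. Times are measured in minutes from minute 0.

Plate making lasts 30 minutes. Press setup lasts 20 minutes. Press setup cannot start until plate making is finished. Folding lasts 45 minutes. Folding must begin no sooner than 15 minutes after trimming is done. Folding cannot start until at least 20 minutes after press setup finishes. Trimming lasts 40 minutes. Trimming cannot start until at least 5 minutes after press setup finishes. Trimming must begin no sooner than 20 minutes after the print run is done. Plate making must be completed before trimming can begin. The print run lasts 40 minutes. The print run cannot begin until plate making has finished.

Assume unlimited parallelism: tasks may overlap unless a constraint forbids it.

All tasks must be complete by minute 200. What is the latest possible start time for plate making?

10

To finish by minute 200, folding (duration 45) must start no later than minute 155.
Since folding (must start by minute 155, minus 15-minute gap → minute 140) depends on it, trimming must finish by minute 140. Backing off its 40-minute duration gives a latest start of minute 100.
Press setup must finish in time for trimming (must start by minute 100, minus 5-minute gap → minute 95); folding (must start by minute 155, minus 20-minute gap → minute 135). The tightest is minute 95, so press setup must start by 95 − 20 = minute 75.
The print run must finish before trimming (must start by minute 100, minus 20-minute gap → minute 80). With a 40-minute duration, the print run must start by 80 − 40 = minute 40.
Plate making must finish in time for press setup (must start by minute 75); the print run (must start by minute 40); trimming (must start by minute 100). The tightest is minute 40, so plate making must start by 40 − 30 = minute 10.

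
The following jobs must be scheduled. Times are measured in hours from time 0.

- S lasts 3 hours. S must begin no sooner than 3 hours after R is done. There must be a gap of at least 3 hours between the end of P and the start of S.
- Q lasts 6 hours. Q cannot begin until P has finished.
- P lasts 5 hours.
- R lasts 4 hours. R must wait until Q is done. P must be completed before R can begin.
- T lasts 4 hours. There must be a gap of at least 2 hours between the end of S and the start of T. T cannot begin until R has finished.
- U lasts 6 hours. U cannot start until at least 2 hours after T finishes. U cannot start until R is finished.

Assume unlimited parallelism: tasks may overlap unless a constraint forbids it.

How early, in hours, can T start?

Nothing blocks P, so it runs from hour 0 to hour 5.
Q waits on P (finishes hour 5), so it starts at hour 5 and finishes at 5 + 6 = hour 11.
R cannot start until Q (finishes hour 11); P (finishes hour 5). The controlling bound is hour 11, so R finishes at 11 + 4 = hour 15.
S needs all of R (finishes hour 15, plus 3-hour gap → hour 18); P (finishes hour 5, plus 3-hour gap → hour 8). That puts its earliest start at hour 18; it finishes at 18 + 3 = hour 21.
T waits on S (finishes hour 21, plus 2-hour gap → hour 23); R (finishes hour 15). The latest of these is hour 23, which is the earliest T can start.

23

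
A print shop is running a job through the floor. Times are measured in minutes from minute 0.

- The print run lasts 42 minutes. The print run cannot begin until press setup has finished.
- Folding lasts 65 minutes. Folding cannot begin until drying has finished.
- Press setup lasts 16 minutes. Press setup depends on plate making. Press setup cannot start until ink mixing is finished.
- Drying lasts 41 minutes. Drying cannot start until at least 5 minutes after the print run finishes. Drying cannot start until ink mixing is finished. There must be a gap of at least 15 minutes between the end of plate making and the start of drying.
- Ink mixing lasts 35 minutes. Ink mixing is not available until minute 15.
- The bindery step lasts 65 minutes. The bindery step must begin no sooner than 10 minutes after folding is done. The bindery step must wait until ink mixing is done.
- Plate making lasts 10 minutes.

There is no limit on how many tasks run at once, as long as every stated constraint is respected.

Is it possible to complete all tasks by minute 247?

No

Ink mixing cannot begin until its own release at minute 15. It runs from minute 15 to 15 + 35 = minute 50.
Nothing blocks plate making, so it runs from minute 0 to minute 10.
For press setup: plate making (finishes minute 10); ink mixing (finishes minute 50). Taking the maximum gives a start of minute 50, and it finishes at 50 + 16 = minute 66.
The print run cannot begin until press setup (finishes minute 66). It runs from minute 66 to 66 + 42 = minute 108.
Drying has to wait for the print run (finishes minute 108, plus 5-minute gap → minute 113); ink mixing (finishes minute 50); plate making (finishes minute 10, plus 15-minute gap → minute 25). The latest of these is minute 113, so drying runs minute 113 to 113 + 41 = minute 154.
Folding waits on drying (finishes minute 154), so it starts at minute 154 and finishes at 154 + 65 = minute 219.
For the bindery step: folding (finishes minute 219, plus 10-minute gap → minute 229); ink mixing (finishes minute 50). Taking the maximum gives a start of minute 229, and it finishes at 229 + 65 = minute 294.
The earliest everything can be done is minute 294, which is after the deadline of 247, so it is not possible.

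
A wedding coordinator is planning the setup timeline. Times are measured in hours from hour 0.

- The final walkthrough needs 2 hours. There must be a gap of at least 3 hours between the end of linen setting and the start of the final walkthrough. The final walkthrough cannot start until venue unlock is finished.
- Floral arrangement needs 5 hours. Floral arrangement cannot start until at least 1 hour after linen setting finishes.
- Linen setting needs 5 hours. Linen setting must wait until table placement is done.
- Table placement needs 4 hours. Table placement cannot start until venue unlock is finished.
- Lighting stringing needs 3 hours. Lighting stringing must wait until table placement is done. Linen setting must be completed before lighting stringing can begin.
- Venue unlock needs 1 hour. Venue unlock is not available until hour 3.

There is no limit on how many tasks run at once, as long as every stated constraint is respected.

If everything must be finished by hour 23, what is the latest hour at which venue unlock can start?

7

Nothing follows floral arrangement; the deadline of hour 23 is its only limit. It must start by 23 − 5 = hour 18.
Lighting stringing must finish by hour 23; it takes 3 hours, so it must start by 23 − 3 = hour 20.
To finish by hour 23, the final walkthrough (duration 2) must start no later than hour 21.
Linen setting must finish in time for floral arrangement (must start by hour 18, minus 1-hour gap → hour 17); lighting stringing (must start by hour 20); the final walkthrough (must start by hour 21, minus 3-hour gap → hour 18). The tightest is hour 17, so linen setting must start by 17 − 5 = hour 12.
Table placement has several dependents: linen setting (must start by hour 12); lighting stringing (must start by hour 20). The earliest of those limits is hour 12, so table placement must start by 12 − 4 = hour 8.
Venue unlock must finish in time for table placement (must start by hour 8); the final walkthrough (must start by hour 21). The tightest is hour 8, so venue unlock must start by 8 − 1 = hour 7.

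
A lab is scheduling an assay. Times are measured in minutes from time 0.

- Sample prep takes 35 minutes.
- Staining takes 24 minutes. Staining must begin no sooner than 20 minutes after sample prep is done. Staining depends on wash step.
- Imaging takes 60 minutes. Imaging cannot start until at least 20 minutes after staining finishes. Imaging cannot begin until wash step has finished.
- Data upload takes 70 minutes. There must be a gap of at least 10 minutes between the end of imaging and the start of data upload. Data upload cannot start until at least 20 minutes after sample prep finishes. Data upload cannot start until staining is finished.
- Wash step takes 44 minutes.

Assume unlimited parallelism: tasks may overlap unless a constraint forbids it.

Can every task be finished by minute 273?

Yes

Wash step can start immediately at minute 0; it finishes at minute 44.
Sample prep can start immediately at minute 0; it finishes at minute 35.
Staining needs all of sample prep (finishes minute 35, plus 20-minute gap → minute 55); wash step (finishes minute 44). That puts its earliest start at minute 55; it finishes at 55 + 24 = minute 79.
Imaging has to wait for staining (finishes minute 79, plus 20-minute gap → minute 99); wash step (finishes minute 44). The latest of these is minute 99, so imaging runs minute 99 to 99 + 60 = minute 159.
Data upload cannot start until imaging (finishes minute 159, plus 10-minute gap → minute 169); sample prep (finishes minute 35, plus 20-minute gap → minute 55); staining (finishes minute 79). The controlling bound is minute 169, so data upload finishes at 169 + 70 = minute 239.
Every task is finished by minute 239, which is no later than the deadline of 273, so the schedule is feasible.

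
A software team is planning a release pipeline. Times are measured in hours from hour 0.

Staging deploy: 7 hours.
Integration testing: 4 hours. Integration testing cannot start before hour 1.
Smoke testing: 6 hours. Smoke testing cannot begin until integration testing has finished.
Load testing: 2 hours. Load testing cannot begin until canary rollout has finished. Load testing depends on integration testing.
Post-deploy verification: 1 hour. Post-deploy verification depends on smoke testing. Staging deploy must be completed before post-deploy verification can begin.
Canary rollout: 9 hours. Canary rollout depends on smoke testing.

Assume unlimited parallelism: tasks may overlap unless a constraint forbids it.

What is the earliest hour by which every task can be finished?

Staging deploy can start immediately at hour 0; it finishes at hour 7.
Integration testing cannot begin until its own release at hour 1. It runs from hour 1 to 1 + 4 = hour 5.
Smoke testing cannot begin until integration testing (finishes hour 5). It runs from hour 5 to 5 + 6 = hour 11.
Post-deploy verification cannot start until smoke testing (finishes hour 11); staging deploy (finishes hour 7). The controlling bound is hour 11, so post-deploy verification finishes at 11 + 1 = hour 12.
Canary rollout cannot begin until smoke testing (finishes hour 11). It runs from hour 11 to 11 + 9 = hour 20.
For load testing: canary rollout (finishes hour 20); integration testing (finishes hour 5). Taking the maximum gives a start of hour 20, and it finishes at 20 + 2 = hour 22.
All tasks are finished once the last one completes. Finish times: Integration testing at 5, Staging deploy at 7, Smoke testing at 11, Canary rollout at 20, Load testing at 22, Post-deploy verification at 12. The latest is hour 22.

22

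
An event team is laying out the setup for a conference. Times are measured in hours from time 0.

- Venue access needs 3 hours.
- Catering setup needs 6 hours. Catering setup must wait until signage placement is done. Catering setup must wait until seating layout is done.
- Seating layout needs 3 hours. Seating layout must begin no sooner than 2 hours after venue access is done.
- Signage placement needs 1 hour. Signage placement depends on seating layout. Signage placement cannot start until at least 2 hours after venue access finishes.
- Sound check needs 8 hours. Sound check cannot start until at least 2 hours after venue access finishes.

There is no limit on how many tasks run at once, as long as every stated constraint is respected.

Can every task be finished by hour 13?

No

Venue access has no prerequisites, so it starts at hour 0 and finishes at hour 3.
Sound check cannot begin until venue access (finishes hour 3, plus 2-hour gap → hour 5). It runs from hour 5 to 5 + 8 = hour 13.
Seating layout cannot begin until venue access (finishes hour 3, plus 2-hour gap → hour 5). It runs from hour 5 to 5 + 3 = hour 8.
Signage placement has to wait for seating layout (finishes hour 8); venue access (finishes hour 3, plus 2-hour gap → hour 5). The latest of these is hour 8, so signage placement runs hour 8 to 8 + 1 = hour 9.
For catering setup: signage placement (finishes hour 9); seating layout (finishes hour 8). Taking the maximum gives a start of hour 9, and it finishes at 9 + 6 = hour 15.
The earliest everything can be done is hour 15, which is after the deadline of 13, so it is not possible.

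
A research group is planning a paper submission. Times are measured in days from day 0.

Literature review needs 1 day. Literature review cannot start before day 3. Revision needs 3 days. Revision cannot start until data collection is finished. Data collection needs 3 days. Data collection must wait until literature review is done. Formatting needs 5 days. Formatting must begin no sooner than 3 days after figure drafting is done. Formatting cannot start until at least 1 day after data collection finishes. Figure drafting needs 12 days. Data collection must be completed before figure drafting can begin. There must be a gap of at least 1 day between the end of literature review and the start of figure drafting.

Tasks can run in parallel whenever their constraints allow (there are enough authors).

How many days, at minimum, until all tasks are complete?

27

Literature review waits on its own release at day 3, so it starts at day 3 and finishes at 3 + 1 = day 4.
Data collection cannot begin until literature review (finishes day 4). It runs from day 4 to 4 + 3 = day 7.
Revision cannot begin until data collection (finishes day 7). It runs from day 7 to 7 + 3 = day 10.
Figure drafting needs all of data collection (finishes day 7); literature review (finishes day 4, plus 1-day gap → day 5). That puts its earliest start at day 7; it finishes at 7 + 12 = day 19.
For formatting: figure drafting (finishes day 19, plus 3-day gap → day 22); data collection (finishes day 7, plus 1-day gap → day 8). Taking the maximum gives a start of day 22, and it finishes at 22 + 5 = day 27.
All tasks are finished once the last one completes. Finish times: Literature review at 4, Data collection at 7, Figure drafting at 19, Revision at 10, Formatting at 27. The latest is day 27.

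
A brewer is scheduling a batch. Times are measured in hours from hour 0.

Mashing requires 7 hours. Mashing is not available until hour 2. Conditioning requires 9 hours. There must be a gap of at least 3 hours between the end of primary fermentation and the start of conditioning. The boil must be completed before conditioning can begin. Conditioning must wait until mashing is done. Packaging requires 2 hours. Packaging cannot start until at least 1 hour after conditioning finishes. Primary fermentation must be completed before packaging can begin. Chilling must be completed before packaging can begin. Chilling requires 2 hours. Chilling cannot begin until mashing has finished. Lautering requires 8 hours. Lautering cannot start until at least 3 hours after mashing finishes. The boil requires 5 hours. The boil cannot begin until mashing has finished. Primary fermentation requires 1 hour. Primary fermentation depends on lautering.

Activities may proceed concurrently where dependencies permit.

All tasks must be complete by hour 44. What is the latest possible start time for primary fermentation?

28

Packaging must finish by hour 44; it takes 2 hours, so it must start by 44 − 2 = hour 42.
Since packaging (must start by hour 42, minus 1-hour gap → hour 41) depends on it, conditioning must finish by hour 41. Backing off its 9-hour duration gives a latest start of hour 32.
Primary fermentation must finish in time for conditioning (must start by hour 32, minus 3-hour gap → hour 29); packaging (must start by hour 42). The tightest is hour 29, so primary fermentation must start by 29 − 1 = hour 28.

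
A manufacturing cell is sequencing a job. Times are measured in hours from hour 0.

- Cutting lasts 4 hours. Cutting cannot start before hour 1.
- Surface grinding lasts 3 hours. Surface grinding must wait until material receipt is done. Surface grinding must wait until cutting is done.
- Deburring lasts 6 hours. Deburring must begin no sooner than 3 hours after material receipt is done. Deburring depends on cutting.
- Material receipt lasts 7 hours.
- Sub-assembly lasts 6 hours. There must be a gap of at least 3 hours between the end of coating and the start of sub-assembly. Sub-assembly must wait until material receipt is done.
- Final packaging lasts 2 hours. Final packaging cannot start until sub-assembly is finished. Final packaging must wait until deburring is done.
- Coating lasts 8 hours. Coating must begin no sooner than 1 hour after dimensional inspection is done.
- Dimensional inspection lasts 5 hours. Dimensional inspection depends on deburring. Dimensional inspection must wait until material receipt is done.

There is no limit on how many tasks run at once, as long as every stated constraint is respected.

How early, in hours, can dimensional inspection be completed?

21

After its own release at hour 1, cutting can start at hour 1 and finishes at hour 5.
Material receipt has no prerequisites, so it starts at hour 0 and finishes at hour 7.
For deburring: material receipt (finishes hour 7, plus 3-hour gap → hour 10); cutting (finishes hour 5). Taking the maximum gives a start of hour 10, and it finishes at 10 + 6 = hour 16.
For dimensional inspection: deburring (finishes hour 16); material receipt (finishes hour 7). Taking the maximum gives a start of hour 16, and it finishes at 16 + 5 = hour 21.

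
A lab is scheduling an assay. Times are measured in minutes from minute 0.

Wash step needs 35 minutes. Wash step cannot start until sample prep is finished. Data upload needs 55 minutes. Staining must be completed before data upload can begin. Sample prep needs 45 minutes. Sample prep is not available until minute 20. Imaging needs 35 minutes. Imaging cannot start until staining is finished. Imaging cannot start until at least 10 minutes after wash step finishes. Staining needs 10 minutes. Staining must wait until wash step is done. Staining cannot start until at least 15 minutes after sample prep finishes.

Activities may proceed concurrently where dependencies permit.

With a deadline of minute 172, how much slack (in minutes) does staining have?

7

After its own release at minute 20, sample prep can start at minute 20 and finishes at minute 65.
After sample prep (finishes minute 65), wash step can start at minute 65 and finishes at minute 100.
Staining cannot start until wash step (finishes minute 100); sample prep (finishes minute 65, plus 15-minute gap → minute 80). The controlling bound is minute 100, so staining finishes at 100 + 10 = minute 110.

Working backward from the deadline:
Imaging has no dependents, so it just needs to finish by minute 172. Starting by 172 − 35 = minute 137 achieves that.
Nothing follows data upload; the deadline of minute 172 is its only limit. It must start by 172 − 55 = minute 117.
Staining has several dependents: imaging (must start by minute 137); data upload (must start by minute 117). The earliest of those limits is minute 117, so staining must start by 117 − 10 = minute 107.
So staining can start as early as minute 100 and as late as minute 107, giving 107 − 100 = 7 minutes of slack.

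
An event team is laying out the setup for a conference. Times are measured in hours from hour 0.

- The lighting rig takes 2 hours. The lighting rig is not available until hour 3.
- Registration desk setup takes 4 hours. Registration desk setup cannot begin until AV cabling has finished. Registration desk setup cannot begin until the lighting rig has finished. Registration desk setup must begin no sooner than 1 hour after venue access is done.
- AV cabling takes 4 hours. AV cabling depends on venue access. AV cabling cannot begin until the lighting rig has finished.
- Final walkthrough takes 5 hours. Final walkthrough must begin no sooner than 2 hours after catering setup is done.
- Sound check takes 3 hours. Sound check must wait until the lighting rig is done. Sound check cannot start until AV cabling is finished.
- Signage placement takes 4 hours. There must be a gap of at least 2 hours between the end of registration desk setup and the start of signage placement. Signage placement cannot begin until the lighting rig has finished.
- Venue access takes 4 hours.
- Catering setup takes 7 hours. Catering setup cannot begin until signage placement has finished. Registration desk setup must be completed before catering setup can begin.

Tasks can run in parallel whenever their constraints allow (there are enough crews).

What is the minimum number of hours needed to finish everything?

After its own release at hour 3, the lighting rig can start at hour 3 and finishes at hour 5.
Nothing blocks venue access, so it runs from hour 0 to hour 4.
AV cabling needs all of venue access (finishes hour 4); the lighting rig (finishes hour 5). That puts its earliest start at hour 5; it finishes at 5 + 4 = hour 9.
Sound check needs all of the lighting rig (finishes hour 5); AV cabling (finishes hour 9). That puts its earliest start at hour 9; it finishes at 9 + 3 = hour 12.
Registration desk setup cannot start until AV cabling (finishes hour 9); the lighting rig (finishes hour 5); venue access (finishes hour 4, plus 1-hour gap → hour 5). The controlling bound is hour 9, so registration desk setup finishes at 9 + 4 = hour 13.
For signage placement: registration desk setup (finishes hour 13, plus 2-hour gap → hour 15); the lighting rig (finishes hour 5). Taking the maximum gives a start of hour 15, and it finishes at 15 + 4 = hour 19.
Catering setup cannot start until signage placement (finishes hour 19); registration desk setup (finishes hour 13). The controlling bound is hour 19, so catering setup finishes at 19 + 7 = hour 26.
Final walkthrough waits on catering setup (finishes hour 26, plus 2-hour gap → hour 28), so it starts at hour 28 and finishes at 28 + 5 = hour 33.
All tasks are finished once the last one completes. Finish times: Venue access at 4, The lighting rig at 5, AV cabling at 9, Registration desk setup at 13, Signage placement at 19, Catering setup at 26, Sound check at 12, Final walkthrough at 33. The latest is hour 33.

33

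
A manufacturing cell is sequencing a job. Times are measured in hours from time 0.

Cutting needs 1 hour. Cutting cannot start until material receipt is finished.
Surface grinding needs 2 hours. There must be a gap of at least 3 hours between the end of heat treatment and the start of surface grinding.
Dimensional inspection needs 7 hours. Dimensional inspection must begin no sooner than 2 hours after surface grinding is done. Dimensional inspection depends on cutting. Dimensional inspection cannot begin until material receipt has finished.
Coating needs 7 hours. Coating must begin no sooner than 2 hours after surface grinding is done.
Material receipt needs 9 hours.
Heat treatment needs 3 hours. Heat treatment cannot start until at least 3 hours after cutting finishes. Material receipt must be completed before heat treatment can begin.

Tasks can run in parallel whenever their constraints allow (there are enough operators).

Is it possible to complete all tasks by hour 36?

Nothing blocks material receipt, so it runs from hour 0 to hour 9.
Cutting cannot begin until material receipt (finishes hour 9). It runs from hour 9 to 9 + 1 = hour 10.
Heat treatment needs all of cutting (finishes hour 10, plus 3-hour gap → hour 13); material receipt (finishes hour 9). That puts its earliest start at hour 13; it finishes at 13 + 3 = hour 16.
Surface grinding cannot begin until heat treatment (finishes hour 16, plus 3-hour gap → hour 19). It runs from hour 19 to 19 + 2 = hour 21.
Coating waits on surface grinding (finishes hour 21, plus 2-hour gap → hour 23), so it starts at hour 23 and finishes at 23 + 7 = hour 30.
Dimensional inspection needs all of surface grinding (finishes hour 21, plus 2-hour gap → hour 23); cutting (finishes hour 10); material receipt (finishes hour 9). That puts its earliest start at hour 23; it finishes at 23 + 7 = hour 30.
Every task is finished by hour 30, which is no later than the deadline of 36, so the schedule is feasible.

Yes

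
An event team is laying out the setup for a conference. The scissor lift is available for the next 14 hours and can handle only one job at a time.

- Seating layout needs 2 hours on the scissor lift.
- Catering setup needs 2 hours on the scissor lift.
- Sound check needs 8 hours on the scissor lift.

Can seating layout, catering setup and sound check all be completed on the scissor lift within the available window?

Yes

Running back to back, the jobs need 2 + 2 + 8 = 12 hours on the scissor lift.
Since 12 ≤ 14, they fit within the window.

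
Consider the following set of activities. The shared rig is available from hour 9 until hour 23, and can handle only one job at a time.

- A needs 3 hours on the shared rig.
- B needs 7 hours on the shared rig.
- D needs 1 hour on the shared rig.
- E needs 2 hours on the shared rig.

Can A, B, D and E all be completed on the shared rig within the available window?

Yes

The shared rig window is 23 − 9 = 14 hours.
Running back to back, the jobs need 3 + 7 + 1 + 2 = 13 hours on the shared rig.
Since 13 ≤ 14, they fit within the window.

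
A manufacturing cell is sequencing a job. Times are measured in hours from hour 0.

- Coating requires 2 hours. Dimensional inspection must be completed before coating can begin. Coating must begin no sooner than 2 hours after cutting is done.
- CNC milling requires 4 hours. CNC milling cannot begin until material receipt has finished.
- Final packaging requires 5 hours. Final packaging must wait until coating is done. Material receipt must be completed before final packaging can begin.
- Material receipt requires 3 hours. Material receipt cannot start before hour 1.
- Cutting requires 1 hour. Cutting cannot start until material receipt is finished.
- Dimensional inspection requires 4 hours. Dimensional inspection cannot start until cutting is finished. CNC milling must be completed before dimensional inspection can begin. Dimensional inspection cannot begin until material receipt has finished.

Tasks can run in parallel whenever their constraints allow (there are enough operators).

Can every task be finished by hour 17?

After its own release at hour 1, material receipt can start at hour 1 and finishes at hour 4.
CNC milling waits on material receipt (finishes hour 4), so it starts at hour 4 and finishes at 4 + 4 = hour 8.
Cutting cannot begin until material receipt (finishes hour 4). It runs from hour 4 to 4 + 1 = hour 5.
Dimensional inspection cannot start until cutting (finishes hour 5); CNC milling (finishes hour 8); material receipt (finishes hour 4). The controlling bound is hour 8, so dimensional inspection finishes at 8 + 4 = hour 12.
Coating cannot start until dimensional inspection (finishes hour 12); cutting (finishes hour 5, plus 2-hour gap → hour 7). The controlling bound is hour 12, so coating finishes at 12 + 2 = hour 14.
Final packaging cannot start until coating (finishes hour 14); material receipt (finishes hour 4). The controlling bound is hour 14, so final packaging finishes at 14 + 5 = hour 19.
The earliest everything can be done is hour 19, which is after the deadline of 17, so it is not possible.

No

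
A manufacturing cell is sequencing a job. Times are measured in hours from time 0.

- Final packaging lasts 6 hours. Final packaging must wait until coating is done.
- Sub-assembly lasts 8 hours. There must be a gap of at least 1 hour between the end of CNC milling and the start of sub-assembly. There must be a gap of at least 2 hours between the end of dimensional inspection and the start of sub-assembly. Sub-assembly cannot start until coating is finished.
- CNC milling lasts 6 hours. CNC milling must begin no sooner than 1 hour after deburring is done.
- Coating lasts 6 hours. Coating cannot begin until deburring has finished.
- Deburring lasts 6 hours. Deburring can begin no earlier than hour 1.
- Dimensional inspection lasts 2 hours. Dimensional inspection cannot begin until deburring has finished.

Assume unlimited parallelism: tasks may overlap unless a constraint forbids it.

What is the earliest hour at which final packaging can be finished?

19

Deburring waits on its own release at hour 1, so it starts at hour 1 and finishes at 1 + 6 = hour 7.
After deburring (finishes hour 7), coating can start at hour 7 and finishes at hour 13.
Final packaging waits on coating (finishes hour 13), so it starts at hour 13 and finishes at 13 + 6 = hour 19.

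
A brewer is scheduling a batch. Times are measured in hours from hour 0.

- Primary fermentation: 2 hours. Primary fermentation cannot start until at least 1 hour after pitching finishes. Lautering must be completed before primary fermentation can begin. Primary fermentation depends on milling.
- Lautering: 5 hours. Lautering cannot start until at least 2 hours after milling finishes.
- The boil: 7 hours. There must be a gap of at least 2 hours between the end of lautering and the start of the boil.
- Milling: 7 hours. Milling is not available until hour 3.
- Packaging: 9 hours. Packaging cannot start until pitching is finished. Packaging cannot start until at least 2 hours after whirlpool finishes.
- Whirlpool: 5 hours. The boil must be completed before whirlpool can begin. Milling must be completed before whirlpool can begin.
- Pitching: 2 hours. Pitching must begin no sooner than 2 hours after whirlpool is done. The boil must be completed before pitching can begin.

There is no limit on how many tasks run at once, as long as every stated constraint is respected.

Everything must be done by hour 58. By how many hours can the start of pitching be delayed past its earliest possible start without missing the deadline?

Milling waits on its own release at hour 3, so it starts at hour 3 and finishes at 3 + 7 = hour 10.
Lautering waits on milling (finishes hour 10, plus 2-hour gap → hour 12), so it starts at hour 12 and finishes at 12 + 5 = hour 17.
The boil waits on lautering (finishes hour 17, plus 2-hour gap → hour 19), so it starts at hour 19 and finishes at 19 + 7 = hour 26.
Whirlpool has to wait for the boil (finishes hour 26); milling (finishes hour 10). The latest of these is hour 26, so whirlpool runs hour 26 to 26 + 5 = hour 31.
Pitching has to wait for whirlpool (finishes hour 31, plus 2-hour gap → hour 33); the boil (finishes hour 26). The latest of these is hour 33, so pitching runs hour 33 to 33 + 2 = hour 35.

Working backward from the deadline:
Primary fermentation must finish by hour 58; it takes 2 hours, so it must start by 58 − 2 = hour 56.
Packaging must finish by hour 58; it takes 9 hours, so it must start by 58 − 9 = hour 49.
Pitching must finish in time for primary fermentation (must start by hour 56, minus 1-hour gap → hour 55); packaging (must start by hour 49). The tightest is hour 49, so pitching must start by 49 − 2 = hour 47.
So pitching can start as early as hour 33 and as late as hour 47, giving 47 − 33 = 14 hours of slack.

14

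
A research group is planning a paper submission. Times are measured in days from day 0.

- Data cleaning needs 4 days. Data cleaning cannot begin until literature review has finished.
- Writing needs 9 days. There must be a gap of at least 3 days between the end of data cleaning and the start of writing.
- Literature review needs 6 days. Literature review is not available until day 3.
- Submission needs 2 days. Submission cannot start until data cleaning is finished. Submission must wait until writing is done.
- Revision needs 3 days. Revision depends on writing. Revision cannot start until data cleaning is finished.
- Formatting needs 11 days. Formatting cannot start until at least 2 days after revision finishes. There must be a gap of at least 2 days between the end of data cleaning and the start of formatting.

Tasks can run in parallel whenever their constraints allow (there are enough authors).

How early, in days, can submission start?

25

After its own release at day 3, literature review can start at day 3 and finishes at day 9.
Data cleaning waits on literature review (finishes day 9), so it starts at day 9 and finishes at 9 + 4 = day 13.
After data cleaning (finishes day 13, plus 3-day gap → day 16), writing can start at day 16 and finishes at day 25.
Submission waits on data cleaning (finishes day 13); writing (finishes day 25). The latest of these is day 25, which is the earliest submission can start.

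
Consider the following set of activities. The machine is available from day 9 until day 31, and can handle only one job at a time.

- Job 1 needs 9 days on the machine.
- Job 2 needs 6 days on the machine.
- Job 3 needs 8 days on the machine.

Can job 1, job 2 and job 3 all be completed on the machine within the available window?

The machine window is 31 − 9 = 22 days.
Running back to back, the jobs need 9 + 6 + 8 = 23 days on the machine.
Since 23 > 22, they cannot all fit.

No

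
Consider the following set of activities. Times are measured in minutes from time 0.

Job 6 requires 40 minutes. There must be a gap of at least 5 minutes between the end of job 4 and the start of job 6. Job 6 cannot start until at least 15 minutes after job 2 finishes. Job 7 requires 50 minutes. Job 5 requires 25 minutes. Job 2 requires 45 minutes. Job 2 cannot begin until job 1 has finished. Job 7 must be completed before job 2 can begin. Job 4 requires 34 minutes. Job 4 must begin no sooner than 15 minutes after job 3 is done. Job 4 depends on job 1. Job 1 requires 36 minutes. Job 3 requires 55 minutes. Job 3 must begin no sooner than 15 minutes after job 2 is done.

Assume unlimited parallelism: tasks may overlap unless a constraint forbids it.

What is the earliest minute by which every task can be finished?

259

Job 7 has no prerequisites, so it starts at minute 0 and finishes at minute 50.
Job 5 has no prerequisites, so it starts at minute 0 and finishes at minute 25.
Job 1 has no prerequisites, so it starts at minute 0 and finishes at minute 36.
Job 2 needs all of job 1 (finishes minute 36); job 7 (finishes minute 50). That puts its earliest start at minute 50; it finishes at 50 + 45 = minute 95.
Job 3 waits on job 2 (finishes minute 95, plus 15-minute gap → minute 110), so it starts at minute 110 and finishes at 110 + 55 = minute 165.
Job 4 cannot start until job 3 (finishes minute 165, plus 15-minute gap → minute 180); job 1 (finishes minute 36). The controlling bound is minute 180, so job 4 finishes at 180 + 34 = minute 214.
Job 6 cannot start until job 4 (finishes minute 214, plus 5-minute gap → minute 219); job 2 (finishes minute 95, plus 15-minute gap → minute 110). The controlling bound is minute 219, so job 6 finishes at 219 + 40 = minute 259.
All tasks are finished once the last one completes. Finish times: Job 1 at 36, Job 2 at 95, Job 3 at 165, Job 4 at 214, Job 5 at 25, Job 6 at 259, Job 7 at 50. The latest is minute 259.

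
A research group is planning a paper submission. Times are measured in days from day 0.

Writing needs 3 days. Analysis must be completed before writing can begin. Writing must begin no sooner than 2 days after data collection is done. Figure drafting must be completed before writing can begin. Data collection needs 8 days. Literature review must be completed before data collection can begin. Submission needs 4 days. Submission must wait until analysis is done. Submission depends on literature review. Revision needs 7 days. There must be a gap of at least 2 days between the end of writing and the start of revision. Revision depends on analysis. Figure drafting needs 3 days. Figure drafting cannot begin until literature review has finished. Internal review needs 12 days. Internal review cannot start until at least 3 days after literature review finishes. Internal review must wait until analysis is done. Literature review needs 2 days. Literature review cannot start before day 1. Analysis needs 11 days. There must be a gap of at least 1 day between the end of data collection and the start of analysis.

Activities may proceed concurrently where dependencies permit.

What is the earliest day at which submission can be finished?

Literature review cannot begin until its own release at day 1. It runs from day 1 to 1 + 2 = day 3.
Data collection cannot begin until literature review (finishes day 3). It runs from day 3 to 3 + 8 = day 11.
Analysis cannot begin until data collection (finishes day 11, plus 1-day gap → day 12). It runs from day 12 to 12 + 11 = day 23.
Submission cannot start until analysis (finishes day 23); literature review (finishes day 3). The controlling bound is day 23, so submission finishes at 23 + 4 = day 27.

27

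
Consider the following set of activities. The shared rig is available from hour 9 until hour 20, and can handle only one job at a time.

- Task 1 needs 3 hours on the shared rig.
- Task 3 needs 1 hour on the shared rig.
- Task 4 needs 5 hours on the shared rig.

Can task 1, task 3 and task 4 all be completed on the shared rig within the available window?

The shared rig window is 20 − 9 = 11 hours.
Running back to back, the jobs need 3 + 1 + 5 = 9 hours on the shared rig.
Since 9 ≤ 11, they fit within the window.

Yes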